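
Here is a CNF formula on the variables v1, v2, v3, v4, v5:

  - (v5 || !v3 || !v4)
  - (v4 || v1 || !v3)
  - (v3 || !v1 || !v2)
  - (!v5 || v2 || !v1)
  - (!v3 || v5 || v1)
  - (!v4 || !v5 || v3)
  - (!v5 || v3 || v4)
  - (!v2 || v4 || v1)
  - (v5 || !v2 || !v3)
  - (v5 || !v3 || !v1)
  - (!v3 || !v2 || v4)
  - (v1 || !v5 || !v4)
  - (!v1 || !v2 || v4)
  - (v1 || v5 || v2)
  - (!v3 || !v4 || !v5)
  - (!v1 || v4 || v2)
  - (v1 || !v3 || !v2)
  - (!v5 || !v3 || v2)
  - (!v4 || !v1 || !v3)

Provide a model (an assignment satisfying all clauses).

v1=F, v2=T, v3=F, v4=T, v5=F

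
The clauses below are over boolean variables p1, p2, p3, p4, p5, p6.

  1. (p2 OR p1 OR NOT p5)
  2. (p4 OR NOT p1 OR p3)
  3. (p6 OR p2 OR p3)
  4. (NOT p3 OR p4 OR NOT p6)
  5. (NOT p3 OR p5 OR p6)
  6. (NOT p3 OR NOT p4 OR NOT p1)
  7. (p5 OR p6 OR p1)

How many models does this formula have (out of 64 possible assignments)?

21

Case analysis on p3 and p1:
  p3=T, p1=T: remaining (p2,p4,p5,p6) ∈ {(F,F,T,F); (T,F,T,F)} — 2.
  p3=T, p1=F: 5 of the 16 assignments to (p2,p4,p5,p6) work.
  p3=F, p1=T: p5 free; 3 ways for (p2,p4,p6) × 2^1 = 6.
  p3=F, p1=F: p4 free; 4 ways for (p2,p5,p6) × 2^1 = 8.
Total: 2 + 5 + 6 + 8 = 21.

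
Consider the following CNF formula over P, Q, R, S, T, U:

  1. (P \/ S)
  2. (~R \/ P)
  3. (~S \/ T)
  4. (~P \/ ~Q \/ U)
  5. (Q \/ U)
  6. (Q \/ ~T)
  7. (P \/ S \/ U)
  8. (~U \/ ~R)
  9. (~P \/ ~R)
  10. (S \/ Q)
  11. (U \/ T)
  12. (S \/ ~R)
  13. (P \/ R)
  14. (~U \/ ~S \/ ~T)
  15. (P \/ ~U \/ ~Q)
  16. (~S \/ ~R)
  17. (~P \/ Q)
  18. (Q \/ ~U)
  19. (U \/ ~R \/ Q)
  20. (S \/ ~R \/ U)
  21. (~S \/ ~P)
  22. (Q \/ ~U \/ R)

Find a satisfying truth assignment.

Try P = True.
  then R is forced to False.
  then Q is forced to True.
  then U is forced to True.
  then S is forced to False.
T is now unconstrained; take T = True.

P=T, Q=T, R=F, S=F, T=T, U=T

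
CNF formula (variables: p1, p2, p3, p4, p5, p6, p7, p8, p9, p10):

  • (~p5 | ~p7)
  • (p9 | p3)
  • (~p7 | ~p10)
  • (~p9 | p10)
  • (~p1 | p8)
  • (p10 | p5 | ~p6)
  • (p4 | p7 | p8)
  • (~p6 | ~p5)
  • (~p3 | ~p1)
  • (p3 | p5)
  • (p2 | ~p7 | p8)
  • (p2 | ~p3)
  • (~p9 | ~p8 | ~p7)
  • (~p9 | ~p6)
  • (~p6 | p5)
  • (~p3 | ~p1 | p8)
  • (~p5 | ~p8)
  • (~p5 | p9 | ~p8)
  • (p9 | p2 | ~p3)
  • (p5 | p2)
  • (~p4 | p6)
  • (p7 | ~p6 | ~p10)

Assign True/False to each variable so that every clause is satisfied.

p1=0, p2=1, p3=1, p4=0, p5=0, p6=0, p7=0, p8=1, p9=0, p10=1

Check each clause:
  1. (~p7 | ~p5) — ~p7 is true.
  2. (p9 | p3) — p3 is true.
  3. (~p10 | ~p7) — ~p7 is true.
  4. (~p9 | p10) — p10 is true.
  5. (~p1 | p8) — p8 is true.
  6. (~p6 | p5 | p10) — ~p6 is true.
  7. (p8 | p7 | p4) — p8 is true.
  8. (~p6 | ~p5) — ~p6 is true.
  9. (~p1 | ~p3) — ~p1 is true.
  10. (p3 | p5) — p3 is true.
  11. (p2 | p8 | ~p7) — p8 is true.
  12. (p2 | ~p3) — p2 is true.
  13. (~p7 | ~p9 | ~p8) — ~p7 is true.
  14. (~p6 | ~p9) — ~p6 is true.
  15. (~p6 | p5) — ~p6 is true.
  16. (~p3 | ~p1 | p8) — p8 is true.
  17. (~p8 | ~p5) — ~p5 is true.
  18. (p9 | ~p8 | ~p5) — ~p5 is true.
  19. (~p3 | p2 | p9) — p2 is true.
  20. (p2 | p5) — p2 is true.
  21. (p6 | ~p4) — ~p4 is true.
  22. (~p10 | ~p6 | p7) — ~p6 is true.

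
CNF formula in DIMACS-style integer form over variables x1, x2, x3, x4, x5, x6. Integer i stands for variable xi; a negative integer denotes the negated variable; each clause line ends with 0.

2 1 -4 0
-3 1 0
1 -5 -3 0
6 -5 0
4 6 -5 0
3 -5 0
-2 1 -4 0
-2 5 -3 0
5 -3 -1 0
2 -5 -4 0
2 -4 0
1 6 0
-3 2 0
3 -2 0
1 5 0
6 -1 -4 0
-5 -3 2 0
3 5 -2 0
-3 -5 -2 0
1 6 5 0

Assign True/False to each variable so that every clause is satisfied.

x1=T, x2=F, x3=F, x4=F, x5=F, x6=T

Check each clause:
  1. (~x4 | x1 | x2) — x1 is true.
  2. (x1 | ~x3) — x1 is true.
  3. (~x3 | x1 | ~x5) — x1 is true.
  4. (x6 | ~x5) — ~x5 is true.
  5. (x6 | ~x5 | x4) — ~x5 is true.
  6. (~x5 | x3) — ~x5 is true.
  7. (~x2 | x1 | ~x4) — x1 is true.
  8. (~x2 | ~x3 | x5) — ~x3 is true.
  9. (x5 | ~x3 | ~x1) — ~x3 is true.
  10. (~x5 | ~x4 | x2) — ~x5 is true.
  11. (x2 | ~x4) — ~x4 is true.
  12. (x1 | x6) — x1 is true.
  13. (x2 | ~x3) — ~x3 is true.
  14. (x3 | ~x2) — ~x2 is true.
  15. (x1 | x5) — x1 is true.
  16. (~x1 | x6 | ~x4) — ~x4 is true.
  17. (~x5 | x2 | ~x3) — ~x5 is true.
  18. (~x2 | x5 | x3) — ~x2 is true.
  19. (~x5 | ~x3 | ~x2) — ~x5 is true.
  20. (x1 | x6 | x5) — x1 is true.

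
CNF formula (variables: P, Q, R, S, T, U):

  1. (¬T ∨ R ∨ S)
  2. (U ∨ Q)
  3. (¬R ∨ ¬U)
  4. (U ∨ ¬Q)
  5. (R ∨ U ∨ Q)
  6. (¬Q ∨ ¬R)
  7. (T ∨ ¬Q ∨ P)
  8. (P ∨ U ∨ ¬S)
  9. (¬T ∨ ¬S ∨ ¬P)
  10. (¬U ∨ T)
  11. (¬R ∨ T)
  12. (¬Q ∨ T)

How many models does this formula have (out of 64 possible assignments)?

The models are:
  P=0 Q=0 R=0 S=1 T=1 U=1
  P=0 Q=1 R=0 S=1 T=1 U=1
That's 2 in total.

2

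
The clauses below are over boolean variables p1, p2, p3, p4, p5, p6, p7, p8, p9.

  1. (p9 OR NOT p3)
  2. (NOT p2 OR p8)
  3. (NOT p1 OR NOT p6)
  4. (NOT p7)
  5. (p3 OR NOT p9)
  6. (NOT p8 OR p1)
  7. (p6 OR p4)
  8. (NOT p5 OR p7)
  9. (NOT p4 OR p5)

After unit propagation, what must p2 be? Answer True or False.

False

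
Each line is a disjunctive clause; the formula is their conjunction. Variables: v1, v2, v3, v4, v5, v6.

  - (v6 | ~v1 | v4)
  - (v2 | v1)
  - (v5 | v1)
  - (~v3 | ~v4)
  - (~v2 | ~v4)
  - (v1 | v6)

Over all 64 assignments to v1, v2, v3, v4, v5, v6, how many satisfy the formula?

14

Split on v1, then v4.
  v1=T, v4=T: remaining (v2,v3,v5,v6) ∈ {(F,F,F,F); (F,F,F,T); (F,F,T,F); (F,F,T,T)} — 4.
  v1=T, v4=F: forces v6=T; v2, v3, v5 free → 2^3 = 8.
  v1=F, v4=T: a clause becomes empty — 0.
  v1=F, v4=F: remaining (v2,v3,v5,v6) ∈ {(T,F,T,T); (T,T,T,T)} — 2.
Total: 4 + 8 + 0 + 2 = 14.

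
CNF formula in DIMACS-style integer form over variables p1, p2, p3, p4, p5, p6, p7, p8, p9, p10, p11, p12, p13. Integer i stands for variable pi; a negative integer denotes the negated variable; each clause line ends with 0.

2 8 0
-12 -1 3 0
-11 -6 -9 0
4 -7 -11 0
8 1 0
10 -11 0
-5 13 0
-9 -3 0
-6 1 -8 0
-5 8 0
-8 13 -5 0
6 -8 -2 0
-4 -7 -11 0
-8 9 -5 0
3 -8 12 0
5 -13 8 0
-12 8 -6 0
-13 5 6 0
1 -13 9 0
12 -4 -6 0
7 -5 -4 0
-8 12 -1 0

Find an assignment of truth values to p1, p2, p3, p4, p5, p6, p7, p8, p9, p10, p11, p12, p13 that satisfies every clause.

Pure literal: p10 appears only positively; assign p10 = True.
Pure literal: p11 appears only negated; assign p11 = False.
Set p1 = True and propagate.
The remaining clauses are satisfied by p2 = False, p3 = True, p4 = False, p5 = False, p6 = False, p7 = False, p8 = True, p9 = False, p12 = True, p13 = False.
Check each clause:
  1. (p2 | p8) — p8 is true.
  2. (p3 | ~p1 | ~p12) — p3 is true.
  3. (~p9 | ~p11 | ~p6) — ~p6 is true.
  4. (~p11 | p4 | ~p7) — ~p7 is true.
  5. (p8 | p1) — p8 is true.
  6. (~p11 | p10) — p10 is true.
  7. (~p5 | p13) — ~p5 is true.
  8. (~p9 | ~p3) — ~p9 is true.
  9. (p1 | ~p6 | ~p8) — p1 is true.
  10. (p8 | ~p5) — p8 is true.
  11. (~p5 | ~p8 | p13) — ~p5 is true.
  12. (~p2 | ~p8 | p6) — ~p2 is true.
  13. (~p4 | ~p7 | ~p11) — ~p7 is true.
  14. (p9 | ~p8 | ~p5) — ~p5 is true.
  15. (p12 | p3 | ~p8) — p3 is true.
  16. (p8 | p5 | ~p13) — p8 is true.
  17. (p8 | ~p6 | ~p12) — p8 is true.
  18. (p5 | p6 | ~p13) — ~p13 is true.
  19. (p1 | p9 | ~p13) — p1 is true.
  20. (~p6 | p12 | ~p4) — ~p6 is true.
  21. (~p4 | p7 | ~p5) — ~p5 is true.
  22. (p12 | ~p8 | ~p1) — p12 is true.

p1=T  p2=F  p3=T  p4=F  p5=F  p6=F  p7=F  p8=T  p9=F  p10=T  p11=F  p12=T  p13=F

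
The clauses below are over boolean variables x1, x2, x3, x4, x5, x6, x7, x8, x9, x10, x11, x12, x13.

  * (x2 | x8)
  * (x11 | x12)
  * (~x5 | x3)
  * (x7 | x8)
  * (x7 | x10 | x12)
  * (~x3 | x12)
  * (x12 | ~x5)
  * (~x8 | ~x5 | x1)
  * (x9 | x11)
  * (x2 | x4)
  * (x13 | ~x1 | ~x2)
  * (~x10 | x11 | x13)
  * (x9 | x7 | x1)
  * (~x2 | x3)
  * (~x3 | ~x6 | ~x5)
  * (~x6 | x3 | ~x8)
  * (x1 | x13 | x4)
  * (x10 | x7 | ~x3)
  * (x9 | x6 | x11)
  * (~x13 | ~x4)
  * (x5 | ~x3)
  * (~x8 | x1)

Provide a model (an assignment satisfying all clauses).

Pure literal: x7 appears only positively; assign x7 = True.
Pure literal: x11 appears only positively; assign x11 = True.
Branch on x1: take x1 = True.
Branch on x2: take x2 = True.
  then x13 is forced to True.
  then x3 is forced to True.
  then x12 is forced to True.
  then x4 is forced to False.
  then x5 is forced to True.
  then x6 is forced to False.
x8, x9, x10 are now unconstrained; take x8 = True, x9 = False, x10 = False.
Every clause has at least one true literal under this assignment.

x1 = True, x2 = True, x3 = True, x4 = False, x5 = True, x6 = False, x7 = True, x8 = True, x9 = False, x10 = False, x11 = True, x12 = True, x13 = True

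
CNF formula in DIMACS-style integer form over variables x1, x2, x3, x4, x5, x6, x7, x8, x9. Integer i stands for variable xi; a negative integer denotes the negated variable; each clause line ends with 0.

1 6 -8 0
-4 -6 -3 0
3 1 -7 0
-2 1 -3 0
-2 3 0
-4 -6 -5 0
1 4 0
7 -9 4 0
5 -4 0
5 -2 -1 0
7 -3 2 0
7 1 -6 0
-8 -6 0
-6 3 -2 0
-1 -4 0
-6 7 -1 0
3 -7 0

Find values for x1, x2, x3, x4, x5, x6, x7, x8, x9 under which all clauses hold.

Pure literal: x8 appears only negated; assign x8 = False.
Pure literal: x9 appears only negated; assign x9 = False.
Branch on x1: take x1 = False.
  then x4 is forced to True.
  then x5 is forced to True.
  then x6 is forced to False.
Try x2 = False.
The remaining clauses are satisfied by x3 = True, x7 = True.
Every clause has at least one true literal under this assignment.

x1 = F, x2 = F, x3 = T, x4 = T, x5 = T, x6 = F, x7 = T, x8 = F, x9 = F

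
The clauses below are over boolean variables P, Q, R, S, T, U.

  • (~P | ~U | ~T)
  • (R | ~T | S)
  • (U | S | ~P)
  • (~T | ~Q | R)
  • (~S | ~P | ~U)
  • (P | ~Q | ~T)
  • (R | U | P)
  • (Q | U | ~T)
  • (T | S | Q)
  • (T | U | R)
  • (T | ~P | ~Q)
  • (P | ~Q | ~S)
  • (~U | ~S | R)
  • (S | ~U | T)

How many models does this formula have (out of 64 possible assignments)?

7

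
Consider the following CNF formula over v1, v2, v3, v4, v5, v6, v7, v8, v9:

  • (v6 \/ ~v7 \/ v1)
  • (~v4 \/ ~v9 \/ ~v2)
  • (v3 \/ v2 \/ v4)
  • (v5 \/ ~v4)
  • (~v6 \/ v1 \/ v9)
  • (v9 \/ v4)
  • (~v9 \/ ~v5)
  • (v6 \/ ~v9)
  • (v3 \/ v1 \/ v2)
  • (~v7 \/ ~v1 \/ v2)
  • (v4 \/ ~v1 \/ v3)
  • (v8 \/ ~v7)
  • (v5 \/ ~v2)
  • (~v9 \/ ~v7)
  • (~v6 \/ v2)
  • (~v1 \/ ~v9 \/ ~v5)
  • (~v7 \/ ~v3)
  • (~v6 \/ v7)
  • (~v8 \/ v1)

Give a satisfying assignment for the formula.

v1=0, v2=1, v3=1, v4=1, v5=1, v6=0, v7=0, v8=0, v9=0

Check each clause:
  1. (~v7 \/ v1 \/ v6) — ~v7 is true.
  2. (~v2 \/ ~v9 \/ ~v4) — ~v9 is true.
  3. (v3 \/ v2 \/ v4) — v2 is true.
  4. (~v4 \/ v5) — v5 is true.
  5. (~v6 \/ v9 \/ v1) — ~v6 is true.
  6. (v9 \/ v4) — v4 is true.
  7. (~v5 \/ ~v9) — ~v9 is true.
  8. (~v9 \/ v6) — ~v9 is true.
  9. (v1 \/ v2 \/ v3) — v2 is true.
  10. (v2 \/ ~v7 \/ ~v1) — ~v7 is true.
  11. (v4 \/ v3 \/ ~v1) — v3 is true.
  12. (v8 \/ ~v7) — ~v7 is true.
  13. (~v2 \/ v5) — v5 is true.
  14. (~v7 \/ ~v9) — ~v7 is true.
  15. (v2 \/ ~v6) — v2 is true.
  16. (~v1 \/ ~v9 \/ ~v5) — ~v1 is true.
  17. (~v3 \/ ~v7) — ~v7 is true.
  18. (~v6 \/ v7) — ~v6 is true.
  19. (~v8 \/ v1) — ~v8 is true.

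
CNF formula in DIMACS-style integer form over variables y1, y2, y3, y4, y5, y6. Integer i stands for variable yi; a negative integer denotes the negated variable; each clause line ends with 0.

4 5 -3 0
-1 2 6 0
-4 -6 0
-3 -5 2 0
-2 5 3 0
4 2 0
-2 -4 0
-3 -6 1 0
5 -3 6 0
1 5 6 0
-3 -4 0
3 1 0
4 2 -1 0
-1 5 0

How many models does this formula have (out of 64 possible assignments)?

5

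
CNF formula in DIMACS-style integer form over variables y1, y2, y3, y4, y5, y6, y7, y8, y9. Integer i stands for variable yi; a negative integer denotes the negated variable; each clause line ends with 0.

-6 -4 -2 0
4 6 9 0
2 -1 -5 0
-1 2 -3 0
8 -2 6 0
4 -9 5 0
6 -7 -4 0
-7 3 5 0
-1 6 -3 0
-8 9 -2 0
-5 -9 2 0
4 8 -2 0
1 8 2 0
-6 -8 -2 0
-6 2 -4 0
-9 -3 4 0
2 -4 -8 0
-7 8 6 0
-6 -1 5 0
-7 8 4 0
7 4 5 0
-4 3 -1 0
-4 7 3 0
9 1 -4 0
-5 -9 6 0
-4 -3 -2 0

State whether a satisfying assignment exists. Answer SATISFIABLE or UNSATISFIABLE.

Try y1 = False.
Try y2 = False.
  then y8 is forced to True.
  then y4 is forced to False.
Try y3 = True.
  then y9 is forced to False.
  then y6 is forced to True.
For the remaining variables, y5 = True, y7 = True works.
Every clause has at least one true literal under this assignment.
So y1=F, y2=F, y3=T, y4=F, y5=T, y6=T, y7=T, y8=T, y9=F is a satisfying assignment.

SATISFIABLE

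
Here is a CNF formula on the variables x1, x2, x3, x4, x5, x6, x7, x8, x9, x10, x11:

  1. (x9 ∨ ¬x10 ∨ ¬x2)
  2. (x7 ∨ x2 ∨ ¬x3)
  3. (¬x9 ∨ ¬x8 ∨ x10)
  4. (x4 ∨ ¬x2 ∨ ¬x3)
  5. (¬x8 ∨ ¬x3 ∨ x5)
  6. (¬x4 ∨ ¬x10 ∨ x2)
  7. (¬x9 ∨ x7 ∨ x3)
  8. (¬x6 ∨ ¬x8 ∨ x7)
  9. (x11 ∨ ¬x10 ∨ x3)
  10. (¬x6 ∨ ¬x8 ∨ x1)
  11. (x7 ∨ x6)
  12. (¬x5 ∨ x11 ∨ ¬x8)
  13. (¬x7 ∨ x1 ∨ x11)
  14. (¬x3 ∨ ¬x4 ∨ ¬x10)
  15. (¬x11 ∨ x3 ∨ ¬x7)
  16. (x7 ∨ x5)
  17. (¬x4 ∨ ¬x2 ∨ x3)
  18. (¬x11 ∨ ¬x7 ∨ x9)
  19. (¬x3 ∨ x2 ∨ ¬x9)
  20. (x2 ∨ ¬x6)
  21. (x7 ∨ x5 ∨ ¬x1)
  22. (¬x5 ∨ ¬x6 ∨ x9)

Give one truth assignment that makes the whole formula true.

x1=True, x2=True, x3=True, x4=True, x5=True, x6=True, x7=True, x8=False, x9=True, x10=False, x11=True

x8 occurs only negated in the remaining clauses — set x8 = False.
Branch on x1: take x1 = True.
Set x2 = True and propagate.
For the remaining variables, x3 = True, x4 = True, x5 = True, x6 = True, x7 = True, x9 = True, x10 = False, x11 = True works.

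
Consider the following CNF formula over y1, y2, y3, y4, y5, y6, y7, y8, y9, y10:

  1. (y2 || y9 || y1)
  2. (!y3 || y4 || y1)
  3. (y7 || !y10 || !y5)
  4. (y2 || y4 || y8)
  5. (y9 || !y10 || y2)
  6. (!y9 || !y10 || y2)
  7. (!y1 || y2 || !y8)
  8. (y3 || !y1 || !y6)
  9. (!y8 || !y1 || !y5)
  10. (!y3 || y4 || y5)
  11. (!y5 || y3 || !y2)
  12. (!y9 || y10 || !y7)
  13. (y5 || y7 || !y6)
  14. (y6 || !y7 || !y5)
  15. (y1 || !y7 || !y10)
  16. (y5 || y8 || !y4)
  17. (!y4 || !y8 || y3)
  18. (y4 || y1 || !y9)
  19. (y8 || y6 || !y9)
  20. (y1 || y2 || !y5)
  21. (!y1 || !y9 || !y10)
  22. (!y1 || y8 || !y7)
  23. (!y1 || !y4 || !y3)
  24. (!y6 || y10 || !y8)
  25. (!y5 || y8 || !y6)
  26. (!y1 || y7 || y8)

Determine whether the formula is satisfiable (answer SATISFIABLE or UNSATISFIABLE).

Branch on y1: take y1 = False.
Set y2 = True and propagate.
The remaining clauses are satisfied by y3 = True, y4 = True, y5 = False, y6 = False, y7 = True, y8 = True, y9 = False, y10 = False.
So y1 = F, y2 = T, y3 = T, y4 = T, y5 = F, y6 = F, y7 = T, y8 = T, y9 = F, y10 = F is a satisfying assignment.

SATISFIABLE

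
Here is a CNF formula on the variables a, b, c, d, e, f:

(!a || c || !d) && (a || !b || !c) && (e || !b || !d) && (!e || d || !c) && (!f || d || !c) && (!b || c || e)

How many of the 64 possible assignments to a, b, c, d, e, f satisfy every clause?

31

Case analysis on c and d:
  c=T, d=T: f free; 5 ways for (a,b,e) × 2^1 = 10.
  c=T, d=F: remaining (a,b,e,f) ∈ {(F,F,F,F); (T,F,F,F); (T,T,F,F)} — 3.
  c=F, d=T: f free; 3 ways for (a,b,e) × 2^1 = 6.
  c=F, d=F: a, f free; 3 ways for (b,e) × 2^2 = 12.
Total: 10 + 3 + 6 + 12 = 31.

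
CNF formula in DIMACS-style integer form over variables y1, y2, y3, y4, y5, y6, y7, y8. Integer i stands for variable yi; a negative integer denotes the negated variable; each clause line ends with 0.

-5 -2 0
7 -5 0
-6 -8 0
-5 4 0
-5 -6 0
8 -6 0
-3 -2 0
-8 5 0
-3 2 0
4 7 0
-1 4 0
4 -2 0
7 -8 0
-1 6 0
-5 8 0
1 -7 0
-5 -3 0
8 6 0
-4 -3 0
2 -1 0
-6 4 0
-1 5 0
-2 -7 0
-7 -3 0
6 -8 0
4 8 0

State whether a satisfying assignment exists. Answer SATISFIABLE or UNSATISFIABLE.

UNSATISFIABLE

y5 = True:
  propagation gives y2=False, y7=True, y4=True, y6=False; an empty clause results — contradiction.
y5 = False:
  propagation gives y8=False, y6=False; an empty clause results — contradiction.
Every branch closes, so no satisfying assignment exists.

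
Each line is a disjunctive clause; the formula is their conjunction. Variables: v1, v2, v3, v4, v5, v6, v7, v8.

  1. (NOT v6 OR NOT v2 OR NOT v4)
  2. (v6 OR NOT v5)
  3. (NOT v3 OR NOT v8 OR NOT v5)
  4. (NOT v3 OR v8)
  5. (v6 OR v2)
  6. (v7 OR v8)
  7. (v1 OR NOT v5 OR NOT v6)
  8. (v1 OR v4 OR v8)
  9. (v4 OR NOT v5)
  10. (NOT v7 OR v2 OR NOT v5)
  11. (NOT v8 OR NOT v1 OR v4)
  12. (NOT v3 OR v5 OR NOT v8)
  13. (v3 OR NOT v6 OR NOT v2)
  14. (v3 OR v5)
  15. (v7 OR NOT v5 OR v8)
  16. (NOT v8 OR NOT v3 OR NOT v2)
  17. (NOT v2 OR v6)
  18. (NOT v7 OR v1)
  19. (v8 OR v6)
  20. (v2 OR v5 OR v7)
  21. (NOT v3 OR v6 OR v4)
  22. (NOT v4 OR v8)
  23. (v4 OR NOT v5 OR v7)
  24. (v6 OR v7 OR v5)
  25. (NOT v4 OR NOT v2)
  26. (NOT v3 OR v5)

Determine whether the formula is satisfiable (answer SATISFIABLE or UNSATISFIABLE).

SATISFIABLE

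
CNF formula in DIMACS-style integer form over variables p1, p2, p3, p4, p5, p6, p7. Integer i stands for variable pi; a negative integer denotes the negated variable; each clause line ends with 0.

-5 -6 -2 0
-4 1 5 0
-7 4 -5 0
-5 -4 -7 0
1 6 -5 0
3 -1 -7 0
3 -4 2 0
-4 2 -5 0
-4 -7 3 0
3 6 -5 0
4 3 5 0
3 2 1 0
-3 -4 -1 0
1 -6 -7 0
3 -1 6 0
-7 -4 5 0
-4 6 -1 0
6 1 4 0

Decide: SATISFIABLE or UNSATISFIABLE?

p7 occurs only negated in the remaining clauses — set p7 = False.
Set p1 = True and propagate.
The remaining clauses are satisfied by p2 = True, p3 = False, p4 = True, p5 = False, p6 = True.
Every clause has at least one true literal under this assignment.
So p1 = 1, p2 = 1, p3 = 0, p4 = 1, p5 = 0, p6 = 1, p7 = 0 is a satisfying assignment.

SATISFIABLE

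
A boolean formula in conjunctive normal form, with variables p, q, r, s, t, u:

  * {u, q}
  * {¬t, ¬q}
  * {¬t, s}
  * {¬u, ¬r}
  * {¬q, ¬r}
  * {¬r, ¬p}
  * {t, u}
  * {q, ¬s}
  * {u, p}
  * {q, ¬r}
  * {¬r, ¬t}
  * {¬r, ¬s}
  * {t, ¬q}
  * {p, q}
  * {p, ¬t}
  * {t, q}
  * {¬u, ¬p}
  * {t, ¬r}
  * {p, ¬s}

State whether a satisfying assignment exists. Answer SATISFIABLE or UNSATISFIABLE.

UNSATISFIABLE

q = True:
  propagation gives t=False; an empty clause results — contradiction.
q = False:
  propagation gives u=True, r=False, s=False, t=False; an empty clause results — contradiction.
Every branch closes, so no satisfying assignment exists.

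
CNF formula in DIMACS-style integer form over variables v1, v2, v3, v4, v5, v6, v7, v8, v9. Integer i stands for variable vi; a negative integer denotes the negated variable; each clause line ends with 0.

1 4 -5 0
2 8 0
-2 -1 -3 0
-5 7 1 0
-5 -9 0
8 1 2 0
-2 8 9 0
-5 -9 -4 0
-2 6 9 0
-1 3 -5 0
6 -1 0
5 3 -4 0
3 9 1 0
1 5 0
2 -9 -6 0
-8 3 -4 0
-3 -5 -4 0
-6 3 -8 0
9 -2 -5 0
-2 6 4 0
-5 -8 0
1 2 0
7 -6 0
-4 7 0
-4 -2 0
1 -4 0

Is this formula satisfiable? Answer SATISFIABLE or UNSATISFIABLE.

Pure literal: v7 appears only positively; assign v7 = True.
Branch on v1: take v1 = True.
  then v6 is forced to True.
Set v2 = True and propagate.
  then v3 is forced to False.
  then v5 is forced to False.
  then v4 is forced to False.
  then v8 is forced to False.
  then v9 is forced to True.
So v1 = True  v2 = True  v3 = False  v4 = False  v5 = False  v6 = True  v7 = True  v8 = False  v9 = True is a satisfying assignment.

SATISFIABLE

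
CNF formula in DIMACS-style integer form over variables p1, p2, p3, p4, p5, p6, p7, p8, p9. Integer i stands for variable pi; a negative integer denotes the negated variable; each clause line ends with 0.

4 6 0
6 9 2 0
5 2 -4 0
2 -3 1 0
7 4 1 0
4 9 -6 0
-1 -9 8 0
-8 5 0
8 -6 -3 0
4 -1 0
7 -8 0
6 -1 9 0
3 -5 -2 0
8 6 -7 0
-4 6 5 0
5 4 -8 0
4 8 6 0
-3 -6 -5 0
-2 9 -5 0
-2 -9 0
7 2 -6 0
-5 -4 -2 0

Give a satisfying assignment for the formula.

Try p1 = False.
Try p2 = False.
  then p3 is forced to False.
The remaining clauses are satisfied by p4 = True, p5 = True, p6 = False, p7 = False, p8 = False, p9 = True.
Every clause has at least one true literal under this assignment.
Check each clause:
  1. {p6, p4} — p4 is true.
  2. {p9, p2, p6} — p9 is true.
  3. {p2, ¬p4, p5} — p5 is true.
  4. {¬p3, p1, p2} — ¬p3 is true.
  5. {p7, p1, p4} — p4 is true.
  6. {p4, p9, ¬p6} — p9 is true.
  7. {¬p9, p8, ¬p1} — ¬p1 is true.
  8. {p5, ¬p8} — ¬p8 is true.
  9. {p8, ¬p6, ¬p3} — ¬p6 is true.
  10. {¬p1, p4} — p4 is true.
  11. {p7, ¬p8} — ¬p8 is true.
  12. {¬p1, p6, p9} — p9 is true.
  13. {¬p5, ¬p2, p3} — ¬p2 is true.
  14. {¬p7, p6, p8} — ¬p7 is true.
  15. {¬p4, p5, p6} — p5 is true.
  16. {¬p8, p5, p4} — ¬p8 is true.
  17. {p8, p4, p6} — p4 is true.
  18. {¬p6, ¬p3, ¬p5} — ¬p6 is true.
  19. {p9, ¬p2, ¬p5} — p9 is true.
  20. {¬p2, ¬p9} — ¬p2 is true.
  21. {p2, ¬p6, p7} — ¬p6 is true.
  22. {¬p4, ¬p5, ¬p2} — ¬p2 is true.

p1 = False, p2 = False, p3 = False, p4 = True, p5 = True, p6 = False, p7 = False, p8 = False, p9 = True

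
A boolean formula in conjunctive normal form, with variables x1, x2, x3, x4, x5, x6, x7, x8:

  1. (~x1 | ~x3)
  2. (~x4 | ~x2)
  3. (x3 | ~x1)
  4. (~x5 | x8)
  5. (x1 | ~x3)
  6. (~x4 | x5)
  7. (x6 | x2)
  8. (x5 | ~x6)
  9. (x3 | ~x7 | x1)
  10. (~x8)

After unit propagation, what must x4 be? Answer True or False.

False

(~x8) is a unit clause: x8 = False.
(~x5 | x8) with x8 = False leaves only ~x5, so x5 = False.
(x5 | ~x4): since x5 = False, the clause reduces to (~x4). x4 = False.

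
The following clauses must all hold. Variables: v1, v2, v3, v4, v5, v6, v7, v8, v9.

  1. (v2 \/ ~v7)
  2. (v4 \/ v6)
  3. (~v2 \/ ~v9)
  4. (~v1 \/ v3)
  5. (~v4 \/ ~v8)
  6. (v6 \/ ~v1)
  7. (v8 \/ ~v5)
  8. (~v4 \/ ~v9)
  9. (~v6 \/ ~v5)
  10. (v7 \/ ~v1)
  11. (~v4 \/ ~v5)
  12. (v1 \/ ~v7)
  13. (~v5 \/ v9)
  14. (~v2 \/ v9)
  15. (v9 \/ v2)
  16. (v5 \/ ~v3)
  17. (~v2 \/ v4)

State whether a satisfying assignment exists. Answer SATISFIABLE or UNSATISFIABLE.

Try v1 = False.
  then v7 is forced to False.
Try v2 = False.
  then v9 is forced to True.
  then v4 is forced to False.
  then v6 is forced to True.
  then v5 is forced to False.
  then v3 is forced to False.
v8 is now unconstrained; take v8 = False.
So v1=F, v2=F, v3=F, v4=F, v5=F, v6=T, v7=F, v8=F, v9=T is a satisfying assignment.

SATISFIABLE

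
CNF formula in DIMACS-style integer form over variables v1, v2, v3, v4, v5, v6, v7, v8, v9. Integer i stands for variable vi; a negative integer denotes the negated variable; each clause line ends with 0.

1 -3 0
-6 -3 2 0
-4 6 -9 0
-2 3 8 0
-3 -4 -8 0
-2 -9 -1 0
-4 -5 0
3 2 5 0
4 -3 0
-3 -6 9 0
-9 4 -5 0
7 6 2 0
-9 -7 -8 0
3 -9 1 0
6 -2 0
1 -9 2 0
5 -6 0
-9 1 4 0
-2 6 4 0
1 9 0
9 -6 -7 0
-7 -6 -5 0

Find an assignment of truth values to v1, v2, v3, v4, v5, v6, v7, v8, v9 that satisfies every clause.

Branch on v1: take v1 = True.
Set v2 = False and propagate.
For the remaining variables, v3 = False, v4 = False, v5 = True, v6 = True, v7 = False, v8 = True, v9 = False works.

v1=T  v2=F  v3=F  v4=F  v5=T  v6=T  v7=F  v8=T  v9=F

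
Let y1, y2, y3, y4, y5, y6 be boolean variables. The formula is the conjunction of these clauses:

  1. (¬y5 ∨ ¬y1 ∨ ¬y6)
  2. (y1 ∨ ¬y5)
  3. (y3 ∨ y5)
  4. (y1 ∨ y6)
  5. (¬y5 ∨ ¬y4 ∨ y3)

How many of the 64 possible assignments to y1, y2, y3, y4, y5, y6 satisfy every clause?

Case analysis on y5 and y1:
  y5=T, y1=T: y2 free; 3 ways for (y3,y4,y6) × 2^1 = 6.
  y5=T, y1=F: a clause becomes empty — 0.
  y5=F, y1=T: forces y3=T; y2, y4, y6 free → 2^3 = 8.
  y5=F, y1=F: remaining (y2,y3,y4,y6) ∈ {(F,T,F,T); (F,T,T,T); (T,T,F,T); (T,T,T,T)} — 4.
Total: 6 + 0 + 8 + 4 = 18.

18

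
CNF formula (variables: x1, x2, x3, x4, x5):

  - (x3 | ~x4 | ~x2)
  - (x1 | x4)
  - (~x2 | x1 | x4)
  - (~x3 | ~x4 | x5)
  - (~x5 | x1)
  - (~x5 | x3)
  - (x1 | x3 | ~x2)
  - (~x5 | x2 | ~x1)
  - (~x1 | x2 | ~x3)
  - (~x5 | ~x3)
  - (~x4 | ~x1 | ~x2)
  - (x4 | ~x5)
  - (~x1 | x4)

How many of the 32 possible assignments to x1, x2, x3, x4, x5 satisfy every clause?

Satisfying assignments:
  x1=F x2=F x3=F x4=T x5=F
  x1=T x2=F x3=F x4=T x5=F
Count: 2.

2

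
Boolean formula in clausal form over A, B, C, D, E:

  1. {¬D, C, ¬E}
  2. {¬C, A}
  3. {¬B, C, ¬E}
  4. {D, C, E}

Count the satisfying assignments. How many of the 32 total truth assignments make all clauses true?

Case analysis on C and E:
  C=1, E=1: remaining (A,B,D) ∈ {(1,0,0); (1,0,1); (1,1,0); (1,1,1)} — 4.
  C=1, E=0: remaining (A,B,D) ∈ {(1,0,0); (1,0,1); (1,1,0); (1,1,1)} — 4.
  C=0, E=1: remaining (A,B,D) ∈ {(0,0,0); (1,0,0)} — 2.
  C=0, E=0: remaining (A,B,D) ∈ {(0,0,1); (0,1,1); (1,0,1); (1,1,1)} — 4.
Total: 4 + 4 + 2 + 4 = 14.

14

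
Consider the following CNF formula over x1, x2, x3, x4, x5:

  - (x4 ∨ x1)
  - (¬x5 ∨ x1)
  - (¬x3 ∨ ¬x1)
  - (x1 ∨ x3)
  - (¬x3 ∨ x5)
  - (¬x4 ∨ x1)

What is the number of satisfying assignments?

8

The models are:
  x1=T x2=F x3=F x4=F x5=F
  x1=T x2=F x3=F x4=F x5=T
  x1=T x2=F x3=F x4=T x5=F
  x1=T x2=F x3=F x4=T x5=T
  x1=T x2=T x3=F x4=F x5=F
  x1=T x2=T x3=F x4=F x5=T
  x1=T x2=T x3=F x4=T x5=F
  x1=T x2=T x3=F x4=T x5=T
Count: 8.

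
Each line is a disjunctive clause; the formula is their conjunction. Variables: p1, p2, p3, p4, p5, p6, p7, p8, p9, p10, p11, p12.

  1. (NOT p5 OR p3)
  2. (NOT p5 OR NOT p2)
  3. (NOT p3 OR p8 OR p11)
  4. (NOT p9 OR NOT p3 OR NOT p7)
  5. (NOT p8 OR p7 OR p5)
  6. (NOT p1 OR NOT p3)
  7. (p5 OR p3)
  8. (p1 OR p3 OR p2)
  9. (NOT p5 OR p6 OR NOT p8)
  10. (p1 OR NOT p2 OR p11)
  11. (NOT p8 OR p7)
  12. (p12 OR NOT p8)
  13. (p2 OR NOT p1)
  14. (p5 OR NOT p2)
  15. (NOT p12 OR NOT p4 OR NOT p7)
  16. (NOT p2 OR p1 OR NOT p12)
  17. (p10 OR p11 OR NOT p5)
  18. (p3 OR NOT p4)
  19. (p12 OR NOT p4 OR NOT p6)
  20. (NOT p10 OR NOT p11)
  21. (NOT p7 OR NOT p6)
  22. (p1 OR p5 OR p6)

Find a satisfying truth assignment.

p1=F, p2=F, p3=T, p4=F, p5=T, p6=F, p7=F, p8=F, p9=T, p10=F, p11=T, p12=T

Check each clause:
  1. (p3 OR NOT p5) — p3 is true.
  2. (NOT p5 OR NOT p2) — NOT p2 is true.
  3. (NOT p3 OR p11 OR p8) — p11 is true.
  4. (NOT p9 OR NOT p7 OR NOT p3) — NOT p7 is true.
  5. (p7 OR NOT p8 OR p5) — NOT p8 is true.
  6. (NOT p3 OR NOT p1) — NOT p1 is true.
  7. (p5 OR p3) — p3 is true.
  8. (p2 OR p3 OR p1) — p3 is true.
  9. (p6 OR NOT p8 OR NOT p5) — NOT p8 is true.
  10. (p1 OR p11 OR NOT p2) — p11 is true.
  11. (p7 OR NOT p8) — NOT p8 is true.
  12. (NOT p8 OR p12) — NOT p8 is true.
  13. (NOT p1 OR p2) — NOT p1 is true.
  14. (NOT p2 OR p5) — p5 is true.
  15. (NOT p4 OR NOT p7 OR NOT p12) — NOT p7 is true.
  16. (p1 OR NOT p2 OR NOT p12) — NOT p2 is true.
  17. (NOT p5 OR p11 OR p10) — p11 is true.
  18. (p3 OR NOT p4) — p3 is true.
  19. (NOT p6 OR NOT p4 OR p12) — NOT p6 is true.
  20. (NOT p10 OR NOT p11) — NOT p10 is true.
  21. (NOT p6 OR NOT p7) — NOT p7 is true.
  22. (p5 OR p6 OR p1) — p5 is true.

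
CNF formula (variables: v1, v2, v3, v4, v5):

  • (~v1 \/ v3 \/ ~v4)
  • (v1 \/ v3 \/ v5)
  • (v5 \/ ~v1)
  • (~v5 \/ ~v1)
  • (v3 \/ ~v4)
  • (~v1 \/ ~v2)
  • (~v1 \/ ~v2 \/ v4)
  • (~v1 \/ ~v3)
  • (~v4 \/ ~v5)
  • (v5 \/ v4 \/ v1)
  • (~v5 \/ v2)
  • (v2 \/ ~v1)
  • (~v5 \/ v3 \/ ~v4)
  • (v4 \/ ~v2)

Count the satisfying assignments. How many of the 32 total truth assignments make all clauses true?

2

The models are:
  v1=0 v2=0 v3=1 v4=1 v5=0
  v1=0 v2=1 v3=1 v4=1 v5=0
Count: 2.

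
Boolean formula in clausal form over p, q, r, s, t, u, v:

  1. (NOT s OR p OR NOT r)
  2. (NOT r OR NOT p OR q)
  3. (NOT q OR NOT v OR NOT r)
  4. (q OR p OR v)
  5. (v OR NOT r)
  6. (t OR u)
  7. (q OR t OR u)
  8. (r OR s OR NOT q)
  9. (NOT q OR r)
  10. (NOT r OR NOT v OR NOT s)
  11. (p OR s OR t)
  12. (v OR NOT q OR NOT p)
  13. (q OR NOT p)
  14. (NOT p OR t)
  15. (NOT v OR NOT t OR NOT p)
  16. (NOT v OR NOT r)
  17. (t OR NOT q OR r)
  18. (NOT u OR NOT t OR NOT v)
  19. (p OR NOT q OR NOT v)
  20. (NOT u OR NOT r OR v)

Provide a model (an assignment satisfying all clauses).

p=F, q=F, r=F, s=F, t=T, u=F, v=T

Try p = False.
The remaining clauses are satisfied by q = False, r = False, s = False, t = True, u = False, v = True.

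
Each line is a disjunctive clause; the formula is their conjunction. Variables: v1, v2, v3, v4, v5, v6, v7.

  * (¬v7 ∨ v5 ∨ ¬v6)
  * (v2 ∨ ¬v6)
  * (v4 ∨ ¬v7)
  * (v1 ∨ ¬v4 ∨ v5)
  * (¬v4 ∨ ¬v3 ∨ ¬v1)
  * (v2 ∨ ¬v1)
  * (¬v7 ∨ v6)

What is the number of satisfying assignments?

33

Split on v1, then v4.
  v1=T, v4=T: 5 of the 32 assignments to (v2,v3,v5,v6,v7) work.
  v1=T, v4=F: forces v2=T; v7=F; v3, v5, v6 free → 2^3 = 8.
  v1=F, v4=T: v3 free; 4 ways for (v2,v5,v6,v7) × 2^1 = 8.
  v1=F, v4=F: v3, v5 free; 3 ways for (v2,v6,v7) × 2^2 = 12.
Total: 5 + 8 + 8 + 12 = 33.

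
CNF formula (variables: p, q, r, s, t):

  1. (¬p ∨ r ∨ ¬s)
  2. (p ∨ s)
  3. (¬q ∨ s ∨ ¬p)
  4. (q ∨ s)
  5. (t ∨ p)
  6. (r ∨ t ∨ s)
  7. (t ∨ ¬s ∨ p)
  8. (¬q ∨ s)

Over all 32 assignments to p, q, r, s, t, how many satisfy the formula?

Case analysis on s and p:
  s=T, p=T: remaining (q,r,t) ∈ {(F,T,F); (F,T,T); (T,T,F); (T,T,T)} — 4.
  s=T, p=F: remaining (q,r,t) ∈ {(F,F,T); (F,T,T); (T,F,T); (T,T,T)} — 4.
  s=F, p=T: a clause becomes empty — 0.
  s=F, p=F: a clause becomes empty — 0.
Total: 4 + 4 + 0 + 0 = 8.

8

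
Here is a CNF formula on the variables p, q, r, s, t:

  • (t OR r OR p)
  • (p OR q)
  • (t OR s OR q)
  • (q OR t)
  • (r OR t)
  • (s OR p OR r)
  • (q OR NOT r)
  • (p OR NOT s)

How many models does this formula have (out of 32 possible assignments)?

Case analysis on p and q:
  p=1, q=1: s free; 3 ways for (r,t) × 2^1 = 6.
  p=1, q=0: remaining (r,s,t) ∈ {(0,0,1); (0,1,1)} — 2.
  p=0, q=1: remaining (r,s,t) ∈ {(1,0,0); (1,0,1)} — 2.
  p=0, q=0: a clause becomes empty — 0.
Total: 6 + 2 + 2 + 0 = 10.

10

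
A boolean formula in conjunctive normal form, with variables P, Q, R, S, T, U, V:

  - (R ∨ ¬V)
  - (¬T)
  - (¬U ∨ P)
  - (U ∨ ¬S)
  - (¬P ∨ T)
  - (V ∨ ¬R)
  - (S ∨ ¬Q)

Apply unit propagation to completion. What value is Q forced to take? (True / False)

(¬T) stands alone — T = False.
(T ∨ ¬P): since T = False, the clause reduces to (¬P). P = False.
In (¬U ∨ P), P is now false; ¬U must hold, so U = False.
From (U ∨ ¬S) and U = False: S = False.
(¬Q ∨ S): since S = False, the clause reduces to (¬Q). Q = False.

False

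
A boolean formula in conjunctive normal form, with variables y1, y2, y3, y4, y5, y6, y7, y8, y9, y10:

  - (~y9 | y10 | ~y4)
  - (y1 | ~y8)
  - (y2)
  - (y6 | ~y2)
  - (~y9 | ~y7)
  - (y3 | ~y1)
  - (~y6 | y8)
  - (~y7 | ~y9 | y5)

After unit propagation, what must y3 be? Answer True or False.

Unit clause (y2) sets y2 = True.
From (~y2 | y6) and y2 = True: y6 = True.
From (~y6 | y8) and y6 = True: y8 = True.
(~y8 | y1) with y8 = True leaves only y1, so y1 = True.
(y3 | ~y1): since y1 = True, the clause reduces to (y3). y3 = True.

True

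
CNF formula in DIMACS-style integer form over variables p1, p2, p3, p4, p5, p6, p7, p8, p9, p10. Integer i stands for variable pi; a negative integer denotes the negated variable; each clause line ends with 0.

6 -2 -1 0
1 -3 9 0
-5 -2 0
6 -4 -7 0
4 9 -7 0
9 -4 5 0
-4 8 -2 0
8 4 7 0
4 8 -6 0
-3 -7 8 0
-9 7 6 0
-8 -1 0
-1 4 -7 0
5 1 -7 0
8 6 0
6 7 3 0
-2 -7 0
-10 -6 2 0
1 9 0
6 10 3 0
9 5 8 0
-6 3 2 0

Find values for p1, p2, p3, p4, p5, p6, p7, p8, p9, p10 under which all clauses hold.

Try p1 = False.
  then p9 is forced to True.
Set p2 = False and propagate.
The remaining clauses are satisfied by p3 = True, p4 = False, p5 = True, p6 = True, p7 = False, p8 = True, p10 = False.
Every clause has at least one true literal under this assignment.

p1=F, p2=F, p3=T, p4=F, p5=T, p6=T, p7=F, p8=T, p9=T, p10=F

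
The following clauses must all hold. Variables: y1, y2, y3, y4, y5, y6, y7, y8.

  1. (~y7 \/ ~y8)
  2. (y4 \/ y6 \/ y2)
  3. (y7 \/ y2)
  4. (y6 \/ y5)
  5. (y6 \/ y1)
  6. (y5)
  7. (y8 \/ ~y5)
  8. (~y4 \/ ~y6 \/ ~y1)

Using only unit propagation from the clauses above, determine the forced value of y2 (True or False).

True

(y5) stands alone — y5 = True.
In (~y5 \/ y8), ~y5 is now false; y8 must hold, so y8 = True.
(~y7 \/ ~y8) with y8 = True leaves only ~y7, so y7 = False.
From (y7 \/ y2) and y7 = False: y2 = True.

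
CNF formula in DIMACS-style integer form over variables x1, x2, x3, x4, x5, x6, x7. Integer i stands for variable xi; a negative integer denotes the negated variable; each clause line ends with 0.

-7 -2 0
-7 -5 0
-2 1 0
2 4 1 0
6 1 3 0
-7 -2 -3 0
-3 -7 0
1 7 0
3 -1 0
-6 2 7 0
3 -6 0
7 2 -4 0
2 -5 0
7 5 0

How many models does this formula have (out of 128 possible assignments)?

4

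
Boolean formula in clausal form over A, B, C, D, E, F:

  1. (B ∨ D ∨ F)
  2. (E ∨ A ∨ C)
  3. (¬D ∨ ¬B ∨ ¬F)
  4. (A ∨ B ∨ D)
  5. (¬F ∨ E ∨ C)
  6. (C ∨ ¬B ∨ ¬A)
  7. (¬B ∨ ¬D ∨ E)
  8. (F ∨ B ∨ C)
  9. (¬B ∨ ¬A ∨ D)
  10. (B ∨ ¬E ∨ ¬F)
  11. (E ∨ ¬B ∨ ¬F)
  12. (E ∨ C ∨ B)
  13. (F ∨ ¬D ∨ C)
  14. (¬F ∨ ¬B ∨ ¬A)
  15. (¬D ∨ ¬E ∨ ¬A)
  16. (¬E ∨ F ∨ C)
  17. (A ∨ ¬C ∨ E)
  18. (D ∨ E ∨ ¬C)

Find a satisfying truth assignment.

A=True  B=False  C=True  D=True  E=False  F=False

Check each clause:
  1. (D ∨ F ∨ B) — D is true.
  2. (E ∨ A ∨ C) — A is true.
  3. (¬D ∨ ¬F ∨ ¬B) — ¬F is true.
  4. (D ∨ B ∨ A) — A is true.
  5. (¬F ∨ E ∨ C) — ¬F is true.
  6. (¬A ∨ C ∨ ¬B) — C is true.
  7. (E ∨ ¬D ∨ ¬B) — ¬B is true.
  8. (C ∨ F ∨ B) — C is true.
  9. (¬B ∨ ¬A ∨ D) — D is true.
  10. (B ∨ ¬F ∨ ¬E) — ¬F is true.
  11. (¬B ∨ ¬F ∨ E) — ¬F is true.
  12. (C ∨ B ∨ E) — C is true.
  13. (¬D ∨ C ∨ F) — C is true.
  14. (¬F ∨ ¬B ∨ ¬A) — ¬F is true.
  15. (¬E ∨ ¬D ∨ ¬A) — ¬E is true.
  16. (C ∨ F ∨ ¬E) — C is true.
  17. (¬C ∨ E ∨ A) — A is true.
  18. (E ∨ ¬C ∨ D) — D is true.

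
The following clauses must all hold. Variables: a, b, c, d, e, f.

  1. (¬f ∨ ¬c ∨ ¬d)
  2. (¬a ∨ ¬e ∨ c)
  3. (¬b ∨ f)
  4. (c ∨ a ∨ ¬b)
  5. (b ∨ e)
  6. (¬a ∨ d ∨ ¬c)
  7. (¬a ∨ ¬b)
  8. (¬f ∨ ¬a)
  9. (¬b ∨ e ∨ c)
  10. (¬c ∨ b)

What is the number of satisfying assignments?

Satisfying assignments:
  a=0 b=0 c=0 d=0 e=1 f=0
  a=0 b=0 c=0 d=0 e=1 f=1
  a=0 b=0 c=0 d=1 e=1 f=0
  a=0 b=0 c=0 d=1 e=1 f=1
  a=0 b=1 c=1 d=0 e=0 f=1
  a=0 b=1 c=1 d=0 e=1 f=1
That's 6 in total.

6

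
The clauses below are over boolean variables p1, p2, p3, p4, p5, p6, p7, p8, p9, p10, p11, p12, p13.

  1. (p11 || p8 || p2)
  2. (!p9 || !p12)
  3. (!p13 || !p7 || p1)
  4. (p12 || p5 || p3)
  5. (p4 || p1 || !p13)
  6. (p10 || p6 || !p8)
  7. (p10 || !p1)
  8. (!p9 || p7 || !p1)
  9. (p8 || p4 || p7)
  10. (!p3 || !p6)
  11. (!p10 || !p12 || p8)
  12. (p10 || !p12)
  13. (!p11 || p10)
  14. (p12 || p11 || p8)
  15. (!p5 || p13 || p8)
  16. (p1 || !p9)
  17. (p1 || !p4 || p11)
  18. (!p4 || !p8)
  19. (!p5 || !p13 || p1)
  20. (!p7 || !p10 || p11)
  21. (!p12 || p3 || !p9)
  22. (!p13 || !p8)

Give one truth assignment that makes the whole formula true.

p1=False, p2=False, p3=True, p4=False, p5=True, p6=False, p7=True, p8=True, p9=False, p10=True, p11=True, p12=False, p13=False

p9 occurs only negated in the remaining clauses — set p9 = False.
Set p1 = False and propagate.
The remaining clauses are satisfied by p2 = False, p3 = True, p4 = False, p5 = True, p6 = False, p7 = True, p8 = True, p10 = True, p11 = True, p12 = False, p13 = False.
Every clause has at least one true literal under this assignment.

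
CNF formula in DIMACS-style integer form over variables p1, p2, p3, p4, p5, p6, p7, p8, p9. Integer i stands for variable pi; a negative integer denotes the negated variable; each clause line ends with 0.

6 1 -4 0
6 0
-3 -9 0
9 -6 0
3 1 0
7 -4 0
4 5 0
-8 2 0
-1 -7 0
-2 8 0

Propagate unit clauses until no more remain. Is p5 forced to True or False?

True

Unit clause (p6) sets p6 = True.
From (NOT p6 OR p9) and p6 = True: p9 = True.
(NOT p3 OR NOT p9): since p9 = True, the clause reduces to (NOT p3). p3 = False.
(p1 OR p3): since p3 = False, the clause reduces to (p1). p1 = True.
In (NOT p7 OR NOT p1), NOT p1 is now false; NOT p7 must hold, so p7 = False.
In (p7 OR NOT p4), p7 is now false; NOT p4 must hold, so p4 = False.
(p4 OR p5) with p4 = False leaves only p5, so p5 = True.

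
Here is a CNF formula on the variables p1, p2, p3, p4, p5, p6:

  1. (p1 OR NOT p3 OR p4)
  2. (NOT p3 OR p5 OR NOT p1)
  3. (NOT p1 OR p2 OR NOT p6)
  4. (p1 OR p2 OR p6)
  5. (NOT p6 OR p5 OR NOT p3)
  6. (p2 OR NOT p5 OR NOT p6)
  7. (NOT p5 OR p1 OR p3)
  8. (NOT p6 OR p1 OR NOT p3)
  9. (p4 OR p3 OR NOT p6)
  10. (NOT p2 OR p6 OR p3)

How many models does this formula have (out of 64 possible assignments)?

Case analysis on p3 and p6:
  p3=1, p6=1: remaining (p1,p2,p4,p5) ∈ {(1,1,0,1); (1,1,1,1)} — 2.
  p3=1, p6=0: 6 of the 16 assignments to (p1,p2,p4,p5) work.
  p3=0, p6=1: remaining (p1,p2,p4,p5) ∈ {(0,0,1,0); (0,1,1,0); (1,1,1,0); (1,1,1,1)} — 4.
  p3=0, p6=0: remaining (p1,p2,p4,p5) ∈ {(1,0,0,0); (1,0,0,1); (1,0,1,0); (1,0,1,1)} — 4.
Total: 2 + 6 + 4 + 4 = 16.

16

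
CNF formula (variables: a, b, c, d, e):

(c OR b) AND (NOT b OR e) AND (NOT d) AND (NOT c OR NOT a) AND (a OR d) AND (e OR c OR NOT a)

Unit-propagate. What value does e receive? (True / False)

True

Unit clause (NOT d) sets d = False.
In (d OR a), d is now false; a must hold, so a = True.
(NOT a OR NOT c): since a = True, the clause reduces to (NOT c). c = False.
From (b OR c) and c = False: b = True.
In (NOT b OR e), NOT b is now false; e must hold, so e = True.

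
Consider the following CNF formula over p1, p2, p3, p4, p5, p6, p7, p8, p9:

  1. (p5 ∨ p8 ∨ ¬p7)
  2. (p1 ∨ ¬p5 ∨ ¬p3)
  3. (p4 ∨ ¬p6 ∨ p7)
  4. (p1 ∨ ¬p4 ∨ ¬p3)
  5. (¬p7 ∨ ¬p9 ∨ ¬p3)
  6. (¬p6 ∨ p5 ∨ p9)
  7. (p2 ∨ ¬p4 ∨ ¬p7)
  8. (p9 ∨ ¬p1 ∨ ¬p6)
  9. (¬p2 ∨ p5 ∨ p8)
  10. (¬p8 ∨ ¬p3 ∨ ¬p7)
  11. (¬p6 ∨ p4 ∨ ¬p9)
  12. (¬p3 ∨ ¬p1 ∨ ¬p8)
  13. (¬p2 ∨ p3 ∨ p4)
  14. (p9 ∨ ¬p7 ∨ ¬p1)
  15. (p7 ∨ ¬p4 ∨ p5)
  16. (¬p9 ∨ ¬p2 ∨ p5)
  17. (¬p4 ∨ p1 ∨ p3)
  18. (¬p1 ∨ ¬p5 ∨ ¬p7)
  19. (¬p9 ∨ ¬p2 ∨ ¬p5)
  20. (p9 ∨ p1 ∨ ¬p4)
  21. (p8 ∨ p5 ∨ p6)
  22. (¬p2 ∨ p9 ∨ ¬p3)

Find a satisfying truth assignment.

p1=False, p2=False, p3=True, p4=False, p5=False, p6=False, p7=False, p8=True, p9=True

Branch on p1: take p1 = False.
For the remaining variables, p2 = False, p3 = True, p4 = False, p5 = False, p6 = False, p7 = False, p8 = True, p9 = True works.
Every clause has at least one true literal under this assignment.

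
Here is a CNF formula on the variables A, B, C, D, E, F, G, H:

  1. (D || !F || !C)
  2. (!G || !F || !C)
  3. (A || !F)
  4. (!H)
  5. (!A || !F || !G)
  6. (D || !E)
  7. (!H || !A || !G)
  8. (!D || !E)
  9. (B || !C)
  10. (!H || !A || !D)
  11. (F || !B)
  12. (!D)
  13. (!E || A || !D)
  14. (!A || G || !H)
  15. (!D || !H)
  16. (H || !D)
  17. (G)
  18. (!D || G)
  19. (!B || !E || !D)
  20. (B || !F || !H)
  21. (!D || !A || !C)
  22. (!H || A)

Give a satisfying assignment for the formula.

A=False, B=False, C=False, D=False, E=False, F=False, G=True, H=False

Check each clause:
  1. (D || !F || !C) — !F is true.
  2. (!G || !C || !F) — !F is true.
  3. (!F || A) — !F is true.
  4. (!H) — !H is true.
  5. (!A || !G || !F) — !F is true.
  6. (!E || D) — !E is true.
  7. (!H || !G || !A) — !H is true.
  8. (!E || !D) — !E is true.
  9. (!C || B) — !C is true.
  10. (!D || !A || !H) — !H is true.
  11. (!B || F) — !B is true.
  12. (!D) — !D is true.
  13. (!D || !E || A) — !E is true.
  14. (!A || G || !H) — !H is true.
  15. (!H || !D) — !H is true.
  16. (H || !D) — !D is true.
  17. (G) — G is true.
  18. (!D || G) — !D is true.
  19. (!E || !B || !D) — !E is true.
  20. (B || !F || !H) — !H is true.
  21. (!D || !C || !A) — !D is true.
  22. (!H || A) — !H is true.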